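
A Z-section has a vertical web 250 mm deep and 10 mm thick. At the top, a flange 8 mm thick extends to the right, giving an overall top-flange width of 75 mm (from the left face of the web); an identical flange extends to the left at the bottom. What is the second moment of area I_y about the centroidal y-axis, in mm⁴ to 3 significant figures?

Split into non-overlapping primitives; take the origin at the lower-left of the bounding box.
Web: 10 × 250, A = 2 500 mm², x = 70 mm, Ī = 20 833 mm⁴.
Top flange (beyond web): 65 × 8, A = 520 mm², x = 107.5 mm, Ī = 183 083 mm⁴.
Bottom flange (beyond web): 65 × 8, A = 520 mm², x = 32.5 mm, Ī = 183 083 mm⁴.
Centroid: x̄ = ΣA·x / ΣA = 70 mm.
Transfer each piece to the centroidal y-axis using Ī + A·d² with d = x − 70:
  web: d = 0 mm → contributes +20 833 mm⁴
  top flange (beyond web): d = 37.5 mm → contributes +914 333 mm⁴
  bottom flange (beyond web): d = -37.5 mm → contributes +914 333 mm⁴
Total I = 1 849 500 mm⁴.

I_y ≈ 1.85 × 10⁶ mm⁴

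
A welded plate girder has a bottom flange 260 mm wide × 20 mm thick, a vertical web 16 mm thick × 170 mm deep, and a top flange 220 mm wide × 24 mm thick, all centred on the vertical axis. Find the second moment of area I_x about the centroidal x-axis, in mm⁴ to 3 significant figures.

Decompose the section into non-overlapping parts with the origin at the bottom-left of its bounding rectangle.
Bottom plate: 260 × 20, A = 5 200 mm², y = 10 mm, Ī = 173 333 mm⁴.
Web plate: 16 × 170, A = 2 720 mm², y = 105 mm, Ī = 6 550 667 mm⁴.
Top plate: 220 × 24, A = 5 280 mm², y = 202 mm, Ī = 253 440 mm⁴.
Centroid: ȳ = ΣA·y / ΣA = 106.38 mm.
Transfer each piece to the centroidal x-axis using Ī + A·d² with d = y − 106.38:
  bottom plate: d = -96.376 mm → contributes +48 472 424 mm⁴
  web plate: d = -1.3758 mm → contributes +6 555 815 mm⁴
  top plate: d = 95.624 mm → contributes +48 533 738 mm⁴
Total I = 103 561 976 mm⁴.

I_x ≈ 1.04 × 10⁸ mm⁴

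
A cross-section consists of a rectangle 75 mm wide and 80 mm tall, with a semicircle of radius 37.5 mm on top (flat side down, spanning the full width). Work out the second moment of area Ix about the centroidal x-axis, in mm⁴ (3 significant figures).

Split into non-overlapping primitives; take the origin at the lower-left of the bounding box.
Rectangular body: 75 × 80, A = 6 000 mm², y = 40 mm, Ī = 3 200 000 mm⁴.
Semicircular cap: semicircle r = 37.5, A = 2208.9 mm², y = 95.915 mm, Ī = 217 049 mm⁴.
Centroid: ȳ = ΣA·y / ΣA = 55.046 mm.
Transfer each piece to the centroidal x-axis using Ī + A·d² with d = y − 55.046:
  rectangular body: d = -15.046 mm → contributes +4 558 336 mm⁴
  semicircular cap: d = 40.869 mm → contributes +3 906 620 mm⁴
Total I = 8 464 955 mm⁴.

Ix ≈ 8.46 × 10⁶ mm⁴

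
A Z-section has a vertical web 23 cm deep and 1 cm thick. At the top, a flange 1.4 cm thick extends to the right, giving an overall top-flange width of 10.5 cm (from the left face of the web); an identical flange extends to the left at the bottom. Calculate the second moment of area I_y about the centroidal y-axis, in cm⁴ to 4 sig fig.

Split into non-overlapping primitives; take the origin at the lower-left of the bounding box.
Web: 1 × 23, A = 23 cm², x = 10 cm, Ī = 1.91667 cm⁴.
Top flange (beyond web): 9.5 × 1.4, A = 13.3 cm², x = 15.25 cm, Ī = 100.027 cm⁴.
Bottom flange (beyond web): 9.5 × 1.4, A = 13.3 cm², x = 4.75 cm, Ī = 100.027 cm⁴.
Centroid: x̄ = ΣA·x / ΣA = 10 cm.
Transfer each piece to the centroidal y-axis using Ī + A·d² with d = x − 10:
  web: d = 0 cm → contributes +1.91667 cm⁴
  top flange (beyond web): d = 5.25 cm → contributes +466.608 cm⁴
  bottom flange (beyond web): d = -5.25 cm → contributes +466.608 cm⁴
Total I = 935.133 cm⁴.

I_y ≈ 935.1 cm⁴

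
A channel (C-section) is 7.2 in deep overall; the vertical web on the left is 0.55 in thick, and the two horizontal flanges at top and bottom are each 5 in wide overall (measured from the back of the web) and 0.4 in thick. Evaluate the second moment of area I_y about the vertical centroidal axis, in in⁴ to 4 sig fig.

I_y ≈ 17.69 in⁴

Split into non-overlapping primitives; take the origin at the lower-left of the bounding box.
Web: 0.55 × 7.2, A = 3.96 in², x = 0.275 in, Ī = 0.099825 in⁴.
Top flange (beyond web): 4.45 × 0.4, A = 1.78 in², x = 2.775 in, Ī = 2.93737 in⁴.
Bottom flange (beyond web): 4.45 × 0.4, A = 1.78 in², x = 2.775 in, Ī = 2.93737 in⁴.
Centroid: x̄ = ΣA·x / ΣA = 1.45851 in.
Transfer each piece to the vertical centroidal axis using Ī + A·d² with d = x − 1.45851:
  web: d = -1.18351 in → contributes +5.64659 in⁴
  top flange (beyond web): d = 1.31649 in → contributes +6.02237 in⁴
  bottom flange (beyond web): d = 1.31649 in → contributes +6.02237 in⁴
Total I = 17.6913 in⁴.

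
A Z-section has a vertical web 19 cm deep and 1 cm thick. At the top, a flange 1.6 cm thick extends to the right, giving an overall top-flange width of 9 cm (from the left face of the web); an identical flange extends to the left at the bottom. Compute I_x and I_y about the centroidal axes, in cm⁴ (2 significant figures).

Treat the section as a set of non-overlapping primitives; coordinates are from the bounding-box lower-left.
Web: 1 × 19, A = 19 cm², y = 9.5 cm, Ī = 571.6 cm⁴.
Top flange (beyond web): 8 × 1.6, A = 12.8 cm², y = 18.2 cm, Ī = 2.731 cm⁴.
Bottom flange (beyond web): 8 × 1.6, A = 12.8 cm², y = 0.8 cm, Ī = 2.731 cm⁴.
Centroid: ȳ = ΣA·y / ΣA = 9.5 cm.
Transfer each piece to the centroidal x-axis using Ī + A·d² with d = y − 9.5:
  web: d = 0 cm → contributes +571.6 cm⁴
  top flange (beyond web): d = 8.7 cm → contributes +971.6 cm⁴
  bottom flange (beyond web): d = -8.7 cm → contributes +971.6 cm⁴
Total I = 2 515 cm⁴.
For the y-axis: x̄ = 8.5 cm.
Repeating about the centroidal y-axis gives I_y = 656.5 cm⁴.

I_x ≈ 2500 cm⁴, I_y ≈ 660 cm⁴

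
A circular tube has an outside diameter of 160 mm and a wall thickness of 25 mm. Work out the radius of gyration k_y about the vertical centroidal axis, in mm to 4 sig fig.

Decompose the section into non-overlapping parts with the origin at the bottom-left of its bounding rectangle.
Outer circle: ⌀160, A = 20106.2 mm², x = 80 mm, Ī = 32 169 909 mm⁴.
Bore (subtracted): ⌀110, A = 9503.32 mm², x = 80 mm, Ī = 7 186 884 mm⁴.
By symmetry the centroid is at mid-width, x̄ = 80 mm.
All pieces are centred on the vertical centroidal axis, so I = ΣĪ (holes subtracted) = 24 983 025 mm⁴.
Radius of gyration: k = √(I/A) = √(24 983 025 / 10602.9) = 48.5412 mm.

k_y ≈ 48.54 mm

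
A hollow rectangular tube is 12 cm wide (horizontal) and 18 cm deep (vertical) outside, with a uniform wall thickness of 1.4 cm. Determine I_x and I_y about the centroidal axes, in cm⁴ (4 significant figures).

I_x ≈ 3140 cm⁴, I_y ≈ 1606 cm⁴

Treat the section as a set of non-overlapping primitives; coordinates are from the bounding-box lower-left.
Outer rectangle: 12 × 18, A = 216 cm², y = 9 cm, Ī = 5 832 cm⁴.
Inner void (subtracted): 9.2 × 15.2, A = 139.84 cm², y = 9 cm, Ī = 2692.39 cm⁴.
By symmetry the centroid is at mid-height, ȳ = 9 cm.
All pieces are centred on the centroidal x-axis, so I = ΣĪ (holes subtracted) = 3139.61 cm⁴.
Repeating about the centroidal y-axis gives I_y = 1605.66 cm⁴.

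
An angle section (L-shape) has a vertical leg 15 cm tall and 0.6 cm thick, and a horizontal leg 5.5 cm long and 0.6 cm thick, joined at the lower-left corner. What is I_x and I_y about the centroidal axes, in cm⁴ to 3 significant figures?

Break the section into simple shapes (no overlaps), measuring from the bottom-left corner of the bounding box.
Vertical leg: 0.6 × 15, A = 9 cm², y = 7.5 cm, Ī = 168.75 cm⁴.
Horizontal leg (remainder): 4.9 × 0.6, A = 2.94 cm², y = 0.3 cm, Ī = 0.0882 cm⁴.
Centroid: ȳ = ΣA·y / ΣA = 5.7271 cm.
Transfer each piece to the centroidal x-axis using Ī + A·d² with d = y − 5.7271:
  vertical leg: d = 1.7729 cm → contributes +197.04 cm⁴
  horizontal leg (remainder): d = -5.4271 cm → contributes +86.682 cm⁴
Total I = 283.72 cm⁴.
For the y-axis: x̄ = 0.97714 cm.
Repeating about the centroidal y-axis gives I_y = 22.912 cm⁴.

I_x ≈ 284 cm⁴, I_y ≈ 22.9 cm⁴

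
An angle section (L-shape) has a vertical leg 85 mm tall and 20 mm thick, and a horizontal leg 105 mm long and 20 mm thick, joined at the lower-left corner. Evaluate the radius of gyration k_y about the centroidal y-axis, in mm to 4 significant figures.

Decompose the section into non-overlapping parts with the origin at the bottom-left of its bounding rectangle.
Vertical leg: 20 × 85, A = 1 700 mm², x = 10 mm, Ī = 56666.7 mm⁴.
Horizontal leg (remainder): 85 × 20, A = 1 700 mm², x = 62.5 mm, Ī = 1 023 542 mm⁴.
Centroid: x̄ = ΣA·x / ΣA = 36.25 mm.
Transfer each piece to the centroidal y-axis using Ī + A·d² with d = x − 36.25:
  vertical leg: d = -26.25 mm → contributes +1 228 073 mm⁴
  horizontal leg (remainder): d = 26.25 mm → contributes +2 194 948 mm⁴
Total I = 3 423 021 mm⁴.
Radius of gyration: k = √(I/A) = √(3 423 021 / 3 400) = 31.7297 mm.

k_y ≈ 31.73 mm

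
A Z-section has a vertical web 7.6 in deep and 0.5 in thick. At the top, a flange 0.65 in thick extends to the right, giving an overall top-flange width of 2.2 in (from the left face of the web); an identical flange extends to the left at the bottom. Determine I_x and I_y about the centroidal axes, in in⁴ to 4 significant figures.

Split into non-overlapping primitives; take the origin at the lower-left of the bounding box.
Web: 0.5 × 7.6, A = 3.8 in², y = 3.8 in, Ī = 18.2907 in⁴.
Top flange (beyond web): 1.7 × 0.65, A = 1.105 in², y = 7.275 in, Ī = 0.0389052 in⁴.
Bottom flange (beyond web): 1.7 × 0.65, A = 1.105 in², y = 0.325 in, Ī = 0.0389052 in⁴.
Centroid: ȳ = ΣA·y / ΣA = 3.8 in.
Transfer each piece to the centroidal x-axis using Ī + A·d² with d = y − 3.8:
  web: d = 0 in → contributes +18.2907 in⁴
  top flange (beyond web): d = 3.475 in → contributes +13.3825 in⁴
  bottom flange (beyond web): d = -3.475 in → contributes +13.3825 in⁴
Total I = 45.0556 in⁴.
For the y-axis: x̄ = 1.95 in.
Repeating about the centroidal y-axis gives I_y = 3.28551 in⁴.

I_x ≈ 45.06 in⁴, I_y ≈ 3.286 in⁴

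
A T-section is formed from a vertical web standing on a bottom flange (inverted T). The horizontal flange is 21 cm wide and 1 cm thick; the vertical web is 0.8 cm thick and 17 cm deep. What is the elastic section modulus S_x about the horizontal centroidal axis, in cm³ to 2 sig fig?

S_x ≈ 71 cm³

Split into non-overlapping primitives; take the origin at the lower-left of the bounding box.
Flange: 21 × 1, A = 21 cm², y = 0.5 cm, Ī = 1.75 cm⁴.
Web: 0.8 × 17, A = 13.6 cm², y = 9.5 cm, Ī = 327.5 cm⁴.
Centroid: ȳ = ΣA·y / ΣA = 4.038 cm.
Transfer each piece to the horizontal centroidal axis using Ī + A·d² with d = y − 4.038:
  flange: d = -3.538 cm → contributes +264.6 cm⁴
  web: d = 5.462 cm → contributes +733.3 cm⁴
Total I = 997.9 cm⁴.
Extreme fibre distance c = 13.96 cm; S = I/c = 71.47 cm³.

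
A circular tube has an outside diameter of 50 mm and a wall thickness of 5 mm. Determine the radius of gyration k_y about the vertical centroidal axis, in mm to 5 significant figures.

k_y ≈ 16.008 mm

Split into non-overlapping primitives; take the origin at the lower-left of the bounding box.
Outer circle: ⌀50, A = 1963.495 mm², x = 25 mm, Ī = 306796.2 mm⁴.
Bore (subtracted): ⌀40, A = 1256.637 mm², x = 25 mm, Ī = 125663.7 mm⁴.
By symmetry the centroid is at mid-width, x̄ = 25 mm.
All pieces are centred on the vertical centroidal axis, so I = ΣĪ (holes subtracted) = 181132.5 mm⁴.
Radius of gyration: k = √(I/A) = √(181132.5 / 706.8583) = 16.00781 mm.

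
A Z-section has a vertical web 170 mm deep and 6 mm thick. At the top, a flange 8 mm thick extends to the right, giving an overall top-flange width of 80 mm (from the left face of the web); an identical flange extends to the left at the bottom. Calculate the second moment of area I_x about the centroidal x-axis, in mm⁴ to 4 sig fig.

I_x ≈ 1.023 × 10⁷ mm⁴

Decompose the section into non-overlapping parts with the origin at the bottom-left of its bounding rectangle.
Web: 6 × 170, A = 1 020 mm², y = 85 mm, Ī = 2 456 500 mm⁴.
Top flange (beyond web): 74 × 8, A = 592 mm², y = 166 mm, Ī = 3157.33 mm⁴.
Bottom flange (beyond web): 74 × 8, A = 592 mm², y = 4 mm, Ī = 3157.33 mm⁴.
Centroid: ȳ = ΣA·y / ΣA = 85 mm.
Transfer each piece to the centroidal x-axis using Ī + A·d² with d = y − 85:
  web: d = 0 mm → contributes +2 456 500 mm⁴
  top flange (beyond web): d = 81 mm → contributes +3 887 269 mm⁴
  bottom flange (beyond web): d = -81 mm → contributes +3 887 269 mm⁴
Total I = 10 231 039 mm⁴.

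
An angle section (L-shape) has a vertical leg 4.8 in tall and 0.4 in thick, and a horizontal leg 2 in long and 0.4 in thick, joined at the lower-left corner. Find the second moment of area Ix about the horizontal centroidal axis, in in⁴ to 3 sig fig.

Treat the section as a set of non-overlapping primitives; coordinates are from the bounding-box lower-left.
Vertical leg: 0.4 × 4.8, A = 1.92 in², y = 2.4 in, Ī = 3.6864 in⁴.
Horizontal leg (remainder): 1.6 × 0.4, A = 0.64 in², y = 0.2 in, Ī = 0.0085333 in⁴.
Centroid: ȳ = ΣA·y / ΣA = 1.85 in.
Transfer each piece to the horizontal centroidal axis using Ī + A·d² with d = y − 1.85:
  vertical leg: d = 0.55 in → contributes +4.2672 in⁴
  horizontal leg (remainder): d = -1.65 in → contributes +1.7509 in⁴
Total I = 6.0181 in⁴.

Ix ≈ 6.02 in⁴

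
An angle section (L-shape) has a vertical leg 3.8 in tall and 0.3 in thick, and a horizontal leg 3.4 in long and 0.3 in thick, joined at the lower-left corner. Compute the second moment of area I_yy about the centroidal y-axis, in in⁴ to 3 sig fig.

Split into non-overlapping primitives; take the origin at the lower-left of the bounding box.
Vertical leg: 0.3 × 3.8, A = 1.14 in², x = 0.15 in, Ī = 0.00855 in⁴.
Horizontal leg (remainder): 3.1 × 0.3, A = 0.93 in², x = 1.85 in, Ī = 0.74478 in⁴.
Centroid: x̄ = ΣA·x / ΣA = 0.91377 in.
Transfer each piece to the centroidal y-axis using Ī + A·d² with d = x − 0.91377:
  vertical leg: d = -0.76377 in → contributes +0.67356 in⁴
  horizontal leg (remainder): d = 0.93623 in → contributes +1.5599 in⁴
Total I = 2.2335 in⁴.

I_yy ≈ 2.23 in⁴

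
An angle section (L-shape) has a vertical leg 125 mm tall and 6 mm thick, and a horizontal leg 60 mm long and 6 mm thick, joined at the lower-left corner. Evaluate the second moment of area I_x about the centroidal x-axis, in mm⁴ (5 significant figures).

Treat the section as a set of non-overlapping primitives; coordinates are from the bounding-box lower-left.
Vertical leg: 6 × 125, A = 750 mm², y = 62.5 mm, Ī = 976562.5 mm⁴.
Horizontal leg (remainder): 54 × 6, A = 324 mm², y = 3 mm, Ī = 972 mm⁴.
Centroid: ȳ = ΣA·y / ΣA = 44.55028 mm.
Transfer each piece to the centroidal x-axis using Ī + A·d² with d = y − 44.55028:
  vertical leg: d = 17.94972 mm → contributes +1 218 207 mm⁴
  horizontal leg (remainder): d = -41.55028 mm → contributes +560333.9 mm⁴
Total I = 1 778 541 mm⁴.

I_x ≈ 1.7785 × 10⁶ mm⁴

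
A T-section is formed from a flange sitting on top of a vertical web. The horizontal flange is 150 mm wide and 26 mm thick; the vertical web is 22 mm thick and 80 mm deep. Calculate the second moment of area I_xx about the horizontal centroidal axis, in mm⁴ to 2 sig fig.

Treat the section as a set of non-overlapping primitives; coordinates are from the bounding-box lower-left.
Flange: 150 × 26, A = 3 900 mm², y = 93 mm, Ī = 219 700 mm⁴.
Web: 22 × 80, A = 1 760 mm², y = 40 mm, Ī = 938 667 mm⁴.
Centroid: ȳ = ΣA·y / ΣA = 76.52 mm.
Transfer each piece to the horizontal centroidal axis using Ī + A·d² with d = y − 76.52:
  flange: d = 16.48 mm → contributes +1 278 975 mm⁴
  web: d = -36.52 mm → contributes +3 285 924 mm⁴
Total I = 4 564 900 mm⁴.

I_xx ≈ 4.6 × 10⁶ mm⁴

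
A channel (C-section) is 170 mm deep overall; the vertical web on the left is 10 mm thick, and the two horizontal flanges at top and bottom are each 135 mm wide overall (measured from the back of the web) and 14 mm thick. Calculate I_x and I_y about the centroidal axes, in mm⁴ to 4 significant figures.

I_x ≈ 2.545 × 10⁷ mm⁴, I_y ≈ 9.785 × 10⁶ mm⁴

Decompose the section into non-overlapping parts with the origin at the bottom-left of its bounding rectangle.
Web: 10 × 170, A = 1 700 mm², y = 85 mm, Ī = 4 094 167 mm⁴.
Top flange (beyond web): 125 × 14, A = 1 750 mm², y = 163 mm, Ī = 28583.3 mm⁴.
Bottom flange (beyond web): 125 × 14, A = 1 750 mm², y = 7 mm, Ī = 28583.3 mm⁴.
By symmetry the centroid is at mid-height, ȳ = 85 mm.
Transfer each piece to the centroidal x-axis using Ī + A·d² with d = y − 85:
  web: d = 0 mm → contributes +4 094 167 mm⁴
  top flange (beyond web): d = 78 mm → contributes +10 675 583 mm⁴
  bottom flange (beyond web): d = -78 mm → contributes +10 675 583 mm⁴
Total I = 25 445 333 mm⁴.
For the y-axis: x̄ = 50.4327 mm.
Repeating about the centroidal y-axis gives I_y = 9 784 860 mm⁴.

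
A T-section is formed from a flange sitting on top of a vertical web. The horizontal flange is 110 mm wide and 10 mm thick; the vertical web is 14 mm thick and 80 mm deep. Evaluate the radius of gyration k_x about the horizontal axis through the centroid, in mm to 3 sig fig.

k_x ≈ 27.9 mm

Treat the section as a set of non-overlapping primitives; coordinates are from the bounding-box lower-left.
Flange: 110 × 10, A = 1 100 mm², y = 85 mm, Ī = 9166.7 mm⁴.
Web: 14 × 80, A = 1 120 mm², y = 40 mm, Ī = 597 333 mm⁴.
Centroid: ȳ = ΣA·y / ΣA = 62.297 mm.
Transfer each piece to the horizontal axis through the centroid using Ī + A·d² with d = y − 62.297:
  flange: d = 22.703 mm → contributes +576 121 mm⁴
  web: d = -22.297 mm → contributes +1 154 163 mm⁴
Total I = 1 730 284 mm⁴.
Radius of gyration: k = √(I/A) = √(1 730 284 / 2 220) = 27.918 mm.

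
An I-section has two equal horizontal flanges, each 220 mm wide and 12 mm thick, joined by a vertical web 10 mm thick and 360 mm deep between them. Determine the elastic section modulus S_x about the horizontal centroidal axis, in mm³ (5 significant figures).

S_x ≈ 1.1542 × 10⁶ mm³

Split into non-overlapping primitives; take the origin at the lower-left of the bounding box.
Bottom flange: 220 × 12, A = 2 640 mm², y = 6 mm, Ī = 31 680 mm⁴.
Web: 10 × 360, A = 3 600 mm², y = 192 mm, Ī = 38 880 000 mm⁴.
Top flange: 220 × 12, A = 2 640 mm², y = 378 mm, Ī = 31 680 mm⁴.
By symmetry the centroid is at mid-height, ȳ = 192 mm.
Transfer each piece to the horizontal centroidal axis using Ī + A·d² with d = y − 192:
  bottom flange: d = -186 mm → contributes +91 365 120 mm⁴
  web: d = 0 mm → contributes +38 880 000 mm⁴
  top flange: d = 186 mm → contributes +91 365 120 mm⁴
Total I = 221 610 240 mm⁴.
Extreme fibre distance c = 192 mm; S = I/c = 1 154 220 mm³.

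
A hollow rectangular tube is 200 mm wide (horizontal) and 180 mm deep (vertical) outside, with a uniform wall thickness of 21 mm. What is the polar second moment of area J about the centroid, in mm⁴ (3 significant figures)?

J ≈ 1.37 × 10⁸ mm⁴

Treat the section as a set of non-overlapping primitives; coordinates are from the bounding-box lower-left.
Outer rectangle: 200 × 180, A = 36 000 mm², y = 90 mm, Ī = 97 200 000 mm⁴.
Inner void (subtracted): 158 × 138, A = 21 804 mm², y = 90 mm, Ī = 34 602 948 mm⁴.
By symmetry the centroid is at mid-height, ȳ = 90 mm.
All pieces are centred on the centroidal x-axis, so I = ΣĪ (holes subtracted) = 62 597 052 mm⁴.
Repeating about the centroidal y-axis gives I_y = 74 640 412 mm⁴.
Polar second moment: J = I_x + I_y = 137 237 464 mm⁴.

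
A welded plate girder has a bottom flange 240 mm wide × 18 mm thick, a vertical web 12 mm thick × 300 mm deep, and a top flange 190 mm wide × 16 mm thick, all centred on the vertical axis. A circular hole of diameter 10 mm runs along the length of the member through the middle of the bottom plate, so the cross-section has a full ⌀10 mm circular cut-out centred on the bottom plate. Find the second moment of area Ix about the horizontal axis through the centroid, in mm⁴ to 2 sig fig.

Split into non-overlapping primitives; take the origin at the lower-left of the bounding box.
Bottom plate: 240 × 18, A = 4 320 mm², y = 9 mm, Ī = 116 640 mm⁴.
Web plate: 12 × 300, A = 3 600 mm², y = 168 mm, Ī = 27 000 000 mm⁴.
Top plate: 190 × 16, A = 3 040 mm², y = 326 mm, Ī = 64 853 mm⁴.
Hole (subtracted): ⌀10, A = 78.54 mm², y = 9 mm, Ī = 490.9 mm⁴.
Centroid: ȳ = ΣA·y / ΣA = 150.2 mm.
Transfer each piece to the horizontal axis through the centroid using Ī + A·d² with d = y − 150.2:
  bottom plate: d = -141.2 mm → contributes +86 203 538 mm⁴
  web plate: d = 17.84 mm → contributes +28 145 130 mm⁴
  top plate: d = 175.8 mm → contributes +94 055 543 mm⁴
  hole: d = -141.2 mm → contributes −1 565 595 mm⁴
Total I = 206 838 617 mm⁴.

Ix ≈ 2.1 × 10⁸ mm⁴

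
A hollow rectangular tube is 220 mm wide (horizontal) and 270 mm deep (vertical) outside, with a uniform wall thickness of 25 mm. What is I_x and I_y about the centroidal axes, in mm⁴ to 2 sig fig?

I_x ≈ 2.1 × 10⁸ mm⁴, I_y ≈ 1.5 × 10⁸ mm⁴

Decompose the section into non-overlapping parts with the origin at the bottom-left of its bounding rectangle.
Outer rectangle: 220 × 270, A = 59 400 mm², y = 135 mm, Ī = 360 855 000 mm⁴.
Inner void (subtracted): 170 × 220, A = 37 400 mm², y = 135 mm, Ī = 150 846 667 mm⁴.
By symmetry the centroid is at mid-height, ȳ = 135 mm.
All pieces are centred on the centroidal x-axis, so I = ΣĪ (holes subtracted) = 210 008 333 mm⁴.
Repeating about the centroidal y-axis gives I_y = 149 508 333 mm⁴.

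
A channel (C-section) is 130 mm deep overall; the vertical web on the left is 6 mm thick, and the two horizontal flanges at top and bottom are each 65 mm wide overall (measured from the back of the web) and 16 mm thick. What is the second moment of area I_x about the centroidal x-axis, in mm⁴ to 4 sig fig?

I_x ≈ 7.273 × 10⁶ mm⁴

Treat the section as a set of non-overlapping primitives; coordinates are from the bounding-box lower-left.
Web: 6 × 130, A = 780 mm², y = 65 mm, Ī = 1 098 500 mm⁴.
Top flange (beyond web): 59 × 16, A = 944 mm², y = 122 mm, Ī = 20138.7 mm⁴.
Bottom flange (beyond web): 59 × 16, A = 944 mm², y = 8 mm, Ī = 20138.7 mm⁴.
By symmetry the centroid is at mid-height, ȳ = 65 mm.
Transfer each piece to the centroidal x-axis using Ī + A·d² with d = y − 65:
  web: d = 0 mm → contributes +1 098 500 mm⁴
  top flange (beyond web): d = 57 mm → contributes +3 087 195 mm⁴
  bottom flange (beyond web): d = -57 mm → contributes +3 087 195 mm⁴
Total I = 7 272 889 mm⁴.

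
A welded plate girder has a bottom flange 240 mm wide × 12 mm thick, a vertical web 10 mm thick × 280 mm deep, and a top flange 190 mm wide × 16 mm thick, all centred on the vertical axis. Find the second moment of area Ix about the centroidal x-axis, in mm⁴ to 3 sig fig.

Ix ≈ 1.46 × 10⁸ mm⁴

Treat the section as a set of non-overlapping primitives; coordinates are from the bounding-box lower-left.
Bottom plate: 240 × 12, A = 2 880 mm², y = 6 mm, Ī = 34 560 mm⁴.
Web plate: 10 × 280, A = 2 800 mm², y = 152 mm, Ī = 18 293 333 mm⁴.
Top plate: 190 × 16, A = 3 040 mm², y = 300 mm, Ī = 64 853 mm⁴.
Centroid: ȳ = ΣA·y / ΣA = 155.38 mm.
Transfer each piece to the centroidal x-axis using Ī + A·d² with d = y − 155.38:
  bottom plate: d = -149.38 mm → contributes +64 296 672 mm⁴
  web plate: d = -3.3761 mm → contributes +18 325 249 mm⁴
  top plate: d = 144.62 mm → contributes +63 649 672 mm⁴
Total I = 146 271 593 mm⁴.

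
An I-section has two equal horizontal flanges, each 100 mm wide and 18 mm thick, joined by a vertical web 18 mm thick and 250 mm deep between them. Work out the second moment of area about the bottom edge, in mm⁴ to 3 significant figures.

Split into non-overlapping primitives; take the origin at the lower-left of the bounding box.
Bottom flange: 100 × 18, A = 1 800 mm², y = 9 mm, Ī = 48 600 mm⁴.
Web: 18 × 250, A = 4 500 mm², y = 143 mm, Ī = 23 437 500 mm⁴.
Top flange: 100 × 18, A = 1 800 mm², y = 277 mm, Ī = 48 600 mm⁴.
Transfer each piece to a horizontal axis along the bottom face using Ī + A·d² with d = y − 0:
  bottom flange: d = 9 mm → contributes +194 400 mm⁴
  web: d = 143 mm → contributes +115 458 000 mm⁴
  top flange: d = 277 mm → contributes +138 160 800 mm⁴
Total I = 253 813 200 mm⁴.

I_base ≈ 2.54 × 10⁸ mm⁴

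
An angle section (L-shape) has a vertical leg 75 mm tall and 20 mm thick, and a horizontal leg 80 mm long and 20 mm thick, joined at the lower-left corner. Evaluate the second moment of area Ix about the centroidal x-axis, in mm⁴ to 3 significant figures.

Ix ≈ 1.25 × 10⁶ mm⁴

Treat the section as a set of non-overlapping primitives; coordinates are from the bounding-box lower-left.
Vertical leg: 20 × 75, A = 1 500 mm², y = 37.5 mm, Ī = 703 125 mm⁴.
Horizontal leg (remainder): 60 × 20, A = 1 200 mm², y = 10 mm, Ī = 40 000 mm⁴.
Centroid: ȳ = ΣA·y / ΣA = 25.278 mm.
Transfer each piece to the centroidal x-axis using Ī + A·d² with d = y − 25.278:
  vertical leg: d = 12.222 mm → contributes +927 199 mm⁴
  horizontal leg (remainder): d = -15.278 mm → contributes +320 093 mm⁴
Total I = 1 247 292 mm⁴.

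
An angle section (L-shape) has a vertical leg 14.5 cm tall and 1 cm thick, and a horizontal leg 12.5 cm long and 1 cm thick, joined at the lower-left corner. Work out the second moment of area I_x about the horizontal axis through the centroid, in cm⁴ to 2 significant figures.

I_x ≈ 550 cm⁴

Split into non-overlapping primitives; take the origin at the lower-left of the bounding box.
Vertical leg: 1 × 14.5, A = 14.5 cm², y = 7.25 cm, Ī = 254.1 cm⁴.
Horizontal leg (remainder): 11.5 × 1, A = 11.5 cm², y = 0.5 cm, Ī = 0.9583 cm⁴.
Centroid: ȳ = ΣA·y / ΣA = 4.264 cm.
Transfer each piece to the horizontal axis through the centroid using Ī + A·d² with d = y − 4.264:
  vertical leg: d = 2.986 cm → contributes +383.3 cm⁴
  horizontal leg (remainder): d = -3.764 cm → contributes +163.9 cm⁴
Total I = 547.2 cm⁴.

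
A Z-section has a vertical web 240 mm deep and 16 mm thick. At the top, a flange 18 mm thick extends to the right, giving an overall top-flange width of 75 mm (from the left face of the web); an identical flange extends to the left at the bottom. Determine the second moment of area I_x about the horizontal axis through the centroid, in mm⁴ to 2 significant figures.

Split into non-overlapping primitives; take the origin at the lower-left of the bounding box.
Web: 16 × 240, A = 3 840 mm², y = 120 mm, Ī = 18 432 000 mm⁴.
Top flange (beyond web): 59 × 18, A = 1 062 mm², y = 231 mm, Ī = 28 674 mm⁴.
Bottom flange (beyond web): 59 × 18, A = 1 062 mm², y = 9 mm, Ī = 28 674 mm⁴.
Centroid: ȳ = ΣA·y / ΣA = 120 mm.
Transfer each piece to the horizontal axis through the centroid using Ī + A·d² with d = y − 120:
  web: d = 0 mm → contributes +18 432 000 mm⁴
  top flange (beyond web): d = 111 mm → contributes +13 113 576 mm⁴
  bottom flange (beyond web): d = -111 mm → contributes +13 113 576 mm⁴
Total I = 44 659 152 mm⁴.

I_x ≈ 4.5 × 10⁷ mm⁴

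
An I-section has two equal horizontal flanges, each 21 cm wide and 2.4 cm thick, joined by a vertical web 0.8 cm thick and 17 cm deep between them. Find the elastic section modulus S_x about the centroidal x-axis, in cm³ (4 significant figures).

S_x ≈ 904.6 cm³

Decompose the section into non-overlapping parts with the origin at the bottom-left of its bounding rectangle.
Bottom flange: 21 × 2.4, A = 50.4 cm², y = 1.2 cm, Ī = 24.192 cm⁴.
Web: 0.8 × 17, A = 13.6 cm², y = 10.9 cm, Ī = 327.533 cm⁴.
Top flange: 21 × 2.4, A = 50.4 cm², y = 20.6 cm, Ī = 24.192 cm⁴.
By symmetry the centroid is at mid-height, ȳ = 10.9 cm.
Transfer each piece to the centroidal x-axis using Ī + A·d² with d = y − 10.9:
  bottom flange: d = -9.7 cm → contributes +4766.33 cm⁴
  web: d = 0 cm → contributes +327.533 cm⁴
  top flange: d = 9.7 cm → contributes +4766.33 cm⁴
Total I = 9860.19 cm⁴.
Extreme fibre distance c = 10.9 cm; S = I/c = 904.605 cm³.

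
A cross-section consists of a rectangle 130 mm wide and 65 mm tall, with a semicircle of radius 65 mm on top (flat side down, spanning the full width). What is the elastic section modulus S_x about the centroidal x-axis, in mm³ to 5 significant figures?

Split into non-overlapping primitives; take the origin at the lower-left of the bounding box.
Rectangular body: 130 × 65, A = 8 450 mm², y = 32.5 mm, Ī = 2 975 104 mm⁴.
Semicircular cap: semicircle r = 65, A = 6636.614 mm², y = 92.58686 mm, Ī = 1 959 230 mm⁴.
Centroid: ȳ = ΣA·y / ΣA = 58.93226 mm.
Transfer each piece to the centroidal x-axis using Ī + A·d² with d = y − 58.93226:
  rectangular body: d = -26.43226 mm → contributes +8 878 818 mm⁴
  semicircular cap: d = 33.6546 mm → contributes +9 476 072 mm⁴
Total I = 18 354 890 mm⁴.
Extreme fibre distance c = 71.06774 mm; S = I/c = 258273.2 mm³.

S_x ≈ 2.5827 × 10⁵ mm³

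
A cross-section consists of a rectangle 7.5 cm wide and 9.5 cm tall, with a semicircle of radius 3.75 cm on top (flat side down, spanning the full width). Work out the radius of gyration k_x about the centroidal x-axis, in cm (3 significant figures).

Treat the section as a set of non-overlapping primitives; coordinates are from the bounding-box lower-left.
Rectangular body: 7.5 × 9.5, A = 71.25 cm², y = 4.75 cm, Ī = 535.86 cm⁴.
Semicircular cap: semicircle r = 3.75, A = 22.089 cm², y = 11.092 cm, Ī = 21.705 cm⁴.
Centroid: ȳ = ΣA·y / ΣA = 6.2508 cm.
Transfer each piece to the centroidal x-axis using Ī + A·d² with d = y − 6.2508:
  rectangular body: d = -1.5008 cm → contributes +696.34 cm⁴
  semicircular cap: d = 4.8408 cm → contributes +539.33 cm⁴
Total I = 1235.7 cm⁴.
Radius of gyration: k = √(I/A) = √(1235.7 / 93.339) = 3.6385 cm.

k_x ≈ 3.64 cm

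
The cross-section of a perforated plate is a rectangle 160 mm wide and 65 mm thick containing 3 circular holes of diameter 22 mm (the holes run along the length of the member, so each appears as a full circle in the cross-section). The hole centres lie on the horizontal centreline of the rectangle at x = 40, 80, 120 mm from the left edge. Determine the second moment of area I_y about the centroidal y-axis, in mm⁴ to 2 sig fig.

I_y ≈ 2.1 × 10⁷ mm⁴

Split into non-overlapping primitives; take the origin at the lower-left of the bounding box.
Plate: 160 × 65, A = 10 400 mm², x = 80 mm, Ī = 22 186 667 mm⁴.
Hole 1 (subtracted): ⌀22, A = 380.1 mm², x = 40 mm, Ī = 11 499 mm⁴.
Hole 2 (subtracted): ⌀22, A = 380.1 mm², x = 80 mm, Ī = 11 499 mm⁴.
Hole 3 (subtracted): ⌀22, A = 380.1 mm², x = 120 mm, Ī = 11 499 mm⁴.
By symmetry the centroid is at mid-width, x̄ = 80 mm.
Transfer each piece to the centroidal y-axis using Ī + A·d² with d = x − 80:
  plate: d = 0 mm → contributes +22 186 667 mm⁴
  hole 1: d = -40 mm → contributes −619 711 mm⁴
  hole 2: d = 0 mm → contributes −11 499 mm⁴
  hole 3: d = 40 mm → contributes −619 711 mm⁴
Total I = 20 935 745 mm⁴.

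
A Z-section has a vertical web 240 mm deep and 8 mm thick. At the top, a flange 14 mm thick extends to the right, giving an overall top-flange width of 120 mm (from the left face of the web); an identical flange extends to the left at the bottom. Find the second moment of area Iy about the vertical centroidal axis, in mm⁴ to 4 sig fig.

Split into non-overlapping primitives; take the origin at the lower-left of the bounding box.
Web: 8 × 240, A = 1 920 mm², x = 116 mm, Ī = 10 240 mm⁴.
Top flange (beyond web): 112 × 14, A = 1 568 mm², x = 176 mm, Ī = 1 639 083 mm⁴.
Bottom flange (beyond web): 112 × 14, A = 1 568 mm², x = 56 mm, Ī = 1 639 083 mm⁴.
Centroid: x̄ = ΣA·x / ΣA = 116 mm.
Transfer each piece to the vertical centroidal axis using Ī + A·d² with d = x − 116:
  web: d = 0 mm → contributes +10 240 mm⁴
  top flange (beyond web): d = 60 mm → contributes +7 283 883 mm⁴
  bottom flange (beyond web): d = -60 mm → contributes +7 283 883 mm⁴
Total I = 14 578 005 mm⁴.

Iy ≈ 1.458 × 10⁷ mm⁴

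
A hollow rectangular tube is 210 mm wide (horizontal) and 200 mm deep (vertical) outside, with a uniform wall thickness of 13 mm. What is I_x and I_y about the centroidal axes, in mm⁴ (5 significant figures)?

I_x ≈ 5.9224 × 10⁷ mm⁴, I_y ≈ 6.4022 × 10⁷ mm⁴

Break the section into simple shapes (no overlaps), measuring from the bottom-left corner of the bounding box.
Outer rectangle: 210 × 200, A = 42 000 mm², y = 100 mm, Ī = 140 000 000 mm⁴.
Inner void (subtracted): 184 × 174, A = 32 016 mm², y = 100 mm, Ī = 80 776 368 mm⁴.
By symmetry the centroid is at mid-height, ȳ = 100 mm.
All pieces are centred on the centroidal x-axis, so I = ΣĪ (holes subtracted) = 59 223 632 mm⁴.
Repeating about the centroidal y-axis gives I_y = 64 022 192 mm⁴.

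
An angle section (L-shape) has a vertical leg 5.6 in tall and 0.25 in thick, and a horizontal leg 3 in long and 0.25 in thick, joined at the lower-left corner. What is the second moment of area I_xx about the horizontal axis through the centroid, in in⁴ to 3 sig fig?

I_xx ≈ 6.96 in⁴

Break the section into simple shapes (no overlaps), measuring from the bottom-left corner of the bounding box.
Vertical leg: 0.25 × 5.6, A = 1.4 in², y = 2.8 in, Ī = 3.6587 in⁴.
Horizontal leg (remainder): 2.75 × 0.25, A = 0.6875 in², y = 0.125 in, Ī = 0.0035807 in⁴.
Centroid: ȳ = ΣA·y / ΣA = 1.919 in.
Transfer each piece to the horizontal axis through the centroid using Ī + A·d² with d = y − 1.919:
  vertical leg: d = 0.88099 in → contributes +4.7453 in⁴
  horizontal leg (remainder): d = -1.794 in → contributes +2.2163 in⁴
Total I = 6.9615 in⁴.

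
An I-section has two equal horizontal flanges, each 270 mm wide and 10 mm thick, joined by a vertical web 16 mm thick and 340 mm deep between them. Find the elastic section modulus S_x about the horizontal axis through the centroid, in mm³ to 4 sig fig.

Break the section into simple shapes (no overlaps), measuring from the bottom-left corner of the bounding box.
Bottom flange: 270 × 10, A = 2 700 mm², y = 5 mm, Ī = 22 500 mm⁴.
Web: 16 × 340, A = 5 440 mm², y = 180 mm, Ī = 52 405 333 mm⁴.
Top flange: 270 × 10, A = 2 700 mm², y = 355 mm, Ī = 22 500 mm⁴.
By symmetry the centroid is at mid-height, ȳ = 180 mm.
Transfer each piece to the horizontal axis through the centroid using Ī + A·d² with d = y − 180:
  bottom flange: d = -175 mm → contributes +82 710 000 mm⁴
  web: d = 0 mm → contributes +52 405 333 mm⁴
  top flange: d = 175 mm → contributes +82 710 000 mm⁴
Total I = 217 825 333 mm⁴.
Extreme fibre distance c = 180 mm; S = I/c = 1 210 141 mm³.

S_x ≈ 1.210 × 10⁶ mm³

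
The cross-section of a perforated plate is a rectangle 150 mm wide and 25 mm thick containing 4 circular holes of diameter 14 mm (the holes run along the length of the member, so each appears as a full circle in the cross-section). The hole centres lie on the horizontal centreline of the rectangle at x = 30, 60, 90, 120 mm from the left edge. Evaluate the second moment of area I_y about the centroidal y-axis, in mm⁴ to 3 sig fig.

Break the section into simple shapes (no overlaps), measuring from the bottom-left corner of the bounding box.
Plate: 150 × 25, A = 3 750 mm², x = 75 mm, Ī = 7 031 250 mm⁴.
Hole 1 (subtracted): ⌀14, A = 153.94 mm², x = 30 mm, Ī = 1885.7 mm⁴.
Hole 2 (subtracted): ⌀14, A = 153.94 mm², x = 60 mm, Ī = 1885.7 mm⁴.
Hole 3 (subtracted): ⌀14, A = 153.94 mm², x = 90 mm, Ī = 1885.7 mm⁴.
Hole 4 (subtracted): ⌀14, A = 153.94 mm², x = 120 mm, Ī = 1885.7 mm⁴.
By symmetry the centroid is at mid-width, x̄ = 75 mm.
Transfer each piece to the centroidal y-axis using Ī + A·d² with d = x − 75:
  plate: d = 0 mm → contributes +7 031 250 mm⁴
  hole 1: d = -45 mm → contributes −313 610 mm⁴
  hole 2: d = -15 mm → contributes −36 522 mm⁴
  hole 3: d = 15 mm → contributes −36 522 mm⁴
  hole 4: d = 45 mm → contributes −313 610 mm⁴
Total I = 6 330 986 mm⁴.

I_y ≈ 6.33 × 10⁶ mm⁴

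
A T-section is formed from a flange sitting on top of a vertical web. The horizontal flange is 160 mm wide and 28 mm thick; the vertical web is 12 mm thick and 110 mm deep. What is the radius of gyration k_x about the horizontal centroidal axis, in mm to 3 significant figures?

Decompose the section into non-overlapping parts with the origin at the bottom-left of its bounding rectangle.
Flange: 160 × 28, A = 4 480 mm², y = 124 mm, Ī = 292 693 mm⁴.
Web: 12 × 110, A = 1 320 mm², y = 55 mm, Ī = 1 331 000 mm⁴.
Centroid: ȳ = ΣA·y / ΣA = 108.3 mm.
Transfer each piece to the horizontal centroidal axis using Ī + A·d² with d = y − 108.3:
  flange: d = 15.703 mm → contributes +1 397 454 mm⁴
  web: d = -53.297 mm → contributes +5 080 490 mm⁴
Total I = 6 477 943 mm⁴.
Radius of gyration: k = √(I/A) = √(6 477 943 / 5 800) = 33.42 mm.

k_x ≈ 33.4 mm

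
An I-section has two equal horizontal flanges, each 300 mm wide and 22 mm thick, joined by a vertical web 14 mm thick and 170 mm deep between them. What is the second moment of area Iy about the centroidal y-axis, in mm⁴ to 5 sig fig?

Iy ≈ 9.9039 × 10⁷ mm⁴

Break the section into simple shapes (no overlaps), measuring from the bottom-left corner of the bounding box.
Bottom flange: 300 × 22, A = 6 600 mm², x = 150 mm, Ī = 49 500 000 mm⁴.
Web: 14 × 170, A = 2 380 mm², x = 150 mm, Ī = 38873.33 mm⁴.
Top flange: 300 × 22, A = 6 600 mm², x = 150 mm, Ī = 49 500 000 mm⁴.
By symmetry the centroid is at mid-width, x̄ = 150 mm.
All pieces are centred on the centroidal y-axis, so I = ΣĪ = 99 038 873 mm⁴.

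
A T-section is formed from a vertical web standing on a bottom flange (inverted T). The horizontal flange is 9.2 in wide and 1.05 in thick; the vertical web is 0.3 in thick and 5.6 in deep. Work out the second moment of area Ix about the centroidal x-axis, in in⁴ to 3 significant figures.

Split into non-overlapping primitives; take the origin at the lower-left of the bounding box.
Flange: 9.2 × 1.05, A = 9.66 in², y = 0.525 in, Ī = 0.88751 in⁴.
Web: 0.3 × 5.6, A = 1.68 in², y = 3.85 in, Ī = 4.3904 in⁴.
Centroid: ȳ = ΣA·y / ΣA = 1.0176 in.
Transfer each piece to the centroidal x-axis using Ī + A·d² with d = y − 1.0176:
  flange: d = -0.49259 in → contributes +3.2315 in⁴
  web: d = 2.8324 in → contributes +17.868 in⁴
Total I = 21.1 in⁴.

Ix ≈ 21.1 in⁴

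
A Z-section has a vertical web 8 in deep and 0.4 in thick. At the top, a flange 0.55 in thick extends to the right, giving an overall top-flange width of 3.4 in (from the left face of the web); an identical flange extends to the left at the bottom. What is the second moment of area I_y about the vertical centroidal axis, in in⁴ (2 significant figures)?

Treat the section as a set of non-overlapping primitives; coordinates are from the bounding-box lower-left.
Web: 0.4 × 8, A = 3.2 in², x = 3.2 in, Ī = 0.04267 in⁴.
Top flange (beyond web): 3 × 0.55, A = 1.65 in², x = 4.9 in, Ī = 1.238 in⁴.
Bottom flange (beyond web): 3 × 0.55, A = 1.65 in², x = 1.5 in, Ī = 1.238 in⁴.
Centroid: x̄ = ΣA·x / ΣA = 3.2 in.
Transfer each piece to the vertical centroidal axis using Ī + A·d² with d = x − 3.2:
  web: d = 0 in → contributes +0.04267 in⁴
  top flange (beyond web): d = 1.7 in → contributes +6.006 in⁴
  bottom flange (beyond web): d = -1.7 in → contributes +6.006 in⁴
Total I = 12.05 in⁴.

I_y ≈ 12 in⁴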